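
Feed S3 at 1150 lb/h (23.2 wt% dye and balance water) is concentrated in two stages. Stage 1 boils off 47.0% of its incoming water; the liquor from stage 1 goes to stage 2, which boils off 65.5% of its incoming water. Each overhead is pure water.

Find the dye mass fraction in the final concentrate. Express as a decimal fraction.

water in feed = 1150×0.768 = 883.2 lb/h.
After stage 1: water left = (1−0.470)×883.2 = 468.1; stream total = 734.9 lb/h.
After stage 2: water left = (1−0.655)×468.1 = 161.49; final concentrate = 428.29 lb/h.
dye fraction = 266.8/428.29 = 0.623.

0.623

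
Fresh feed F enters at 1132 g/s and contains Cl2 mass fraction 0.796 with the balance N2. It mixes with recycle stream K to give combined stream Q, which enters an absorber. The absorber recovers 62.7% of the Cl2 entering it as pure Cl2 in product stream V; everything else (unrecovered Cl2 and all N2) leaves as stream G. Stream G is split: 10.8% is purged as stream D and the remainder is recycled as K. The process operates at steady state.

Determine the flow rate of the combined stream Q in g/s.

3489 g/s

N2 enters only via F and leaves only via the purge: 1132×0.204 = 0.108×(N2 in G), and the absorber passes all N2, so N2 in Q = N2 in G = 2138.2 g/s.
Cl2 in Q: m_A = 1132×0.796 + (1−0.108)·(1−0.627)·m_A, so m_A = 901.07/0.6673 = 1350.4 g/s.
Q = 1350.4 + 2138.2 = 3488.6 g/s.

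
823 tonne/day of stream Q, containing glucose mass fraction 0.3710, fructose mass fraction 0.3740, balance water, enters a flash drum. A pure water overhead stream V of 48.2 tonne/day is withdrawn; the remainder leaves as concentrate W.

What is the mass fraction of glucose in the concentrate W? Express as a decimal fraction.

glucose is not removed: 823×0.371 = 305.33 tonne/day of glucose enters W.
Concentrate = 823 − 48.2 = 774.8 tonne/day.
Mass fraction = 305.33/774.8 = 0.3941.

0.3941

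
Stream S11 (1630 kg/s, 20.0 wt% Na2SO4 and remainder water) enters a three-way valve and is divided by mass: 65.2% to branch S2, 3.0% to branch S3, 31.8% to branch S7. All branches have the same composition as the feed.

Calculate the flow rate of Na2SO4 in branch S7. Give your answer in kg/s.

103.7 kg/s

Branch S7 total = 0.318×1630 = 518.34 kg/s.
Na2SO4 in S7 = 0.200×518.34 = 103.67 kg/s.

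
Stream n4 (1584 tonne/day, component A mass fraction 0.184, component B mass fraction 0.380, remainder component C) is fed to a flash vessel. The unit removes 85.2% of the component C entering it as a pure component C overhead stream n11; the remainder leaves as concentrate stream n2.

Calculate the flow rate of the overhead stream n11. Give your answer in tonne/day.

588.4 tonne/day

component C entering = 1584×0.436 = 690.62 tonne/day; overhead removed = 0.852×690.62 = 588.41 tonne/day.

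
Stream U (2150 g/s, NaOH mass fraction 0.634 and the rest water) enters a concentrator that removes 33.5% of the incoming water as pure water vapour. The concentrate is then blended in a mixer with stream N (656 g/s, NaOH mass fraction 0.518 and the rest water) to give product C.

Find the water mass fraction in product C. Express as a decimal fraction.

0.330

Vapour removed = 0.335×0.366×2150 = 263.61 g/s; concentrate = 1886.4 g/s.
water reaching the mixer = 523.29 (from concentrate) + 656×0.482 = 839.48 g/s.
Product flow = 1886.4 + 656 = 2542.4 g/s; water fraction = 0.330.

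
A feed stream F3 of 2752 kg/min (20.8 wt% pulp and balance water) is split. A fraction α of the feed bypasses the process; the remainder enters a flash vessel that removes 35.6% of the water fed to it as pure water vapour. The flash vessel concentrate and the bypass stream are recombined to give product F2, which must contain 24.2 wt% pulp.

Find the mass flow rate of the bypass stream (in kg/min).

1381 kg/min

All 2752×0.208 = 572.42 kg/min of pulp reaches F2, so F2 = 572.42/0.242 = 2365.4 kg/min and vapour = 386.64 kg/min.
The evaporator receives (1−α)·2752 of feed at 0.792 water and removes 0.356 of that water:
0.356×0.792×(1−α)×2752 = 386.64
(1−α) = 386.64/775.93 = 0.4983;  α = 0.5017.
Bypass flow = 0.5017×2752 = 1380.7 kg/min.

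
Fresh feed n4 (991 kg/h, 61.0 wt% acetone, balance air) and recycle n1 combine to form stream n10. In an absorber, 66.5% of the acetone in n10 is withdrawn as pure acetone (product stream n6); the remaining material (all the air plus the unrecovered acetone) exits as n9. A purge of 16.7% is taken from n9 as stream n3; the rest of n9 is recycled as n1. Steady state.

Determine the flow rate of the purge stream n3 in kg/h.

air enters only via n4 and leaves only via the purge: 991×0.390 = 0.167×(air in n9), and the absorber passes all air, so air in n10 = air in n9 = 2314.3 kg/h.
acetone in n10: m_A = 991×0.610 + (1−0.167)·(1−0.665)·m_A, so m_A = 604.51/0.7209 = 838.5 kg/h.
n9 = (1−0.665)×838.5 + 2314.3 = 2595.2 kg/h.
Purge n3 = 0.167×2595.2 = 433.4 kg/h.

433.4 kg/h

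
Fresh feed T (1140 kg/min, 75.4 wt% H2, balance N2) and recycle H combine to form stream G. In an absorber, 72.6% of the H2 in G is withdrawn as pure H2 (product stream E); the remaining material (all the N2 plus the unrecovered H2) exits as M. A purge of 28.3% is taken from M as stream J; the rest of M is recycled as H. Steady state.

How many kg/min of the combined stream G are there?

N2 enters only via T and leaves only via the purge: 1140×0.246 = 0.283×(N2 in M), and the absorber passes all N2, so N2 in G = N2 in M = 990.95 kg/min.
H2 in G: m_A = 1140×0.754 + (1−0.283)·(1−0.726)·m_A, so m_A = 859.56/0.8035 = 1069.7 kg/min.
G = 1069.7 + 990.95 = 2060.7 kg/min.

2061 kg/min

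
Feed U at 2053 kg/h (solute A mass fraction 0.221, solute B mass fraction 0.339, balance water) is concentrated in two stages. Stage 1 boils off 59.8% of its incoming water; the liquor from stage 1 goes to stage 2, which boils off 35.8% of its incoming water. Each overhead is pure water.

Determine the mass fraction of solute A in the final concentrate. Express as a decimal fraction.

water in feed = 2053×0.440 = 903.32 kg/h.
After stage 1: water left = (1−0.598)×903.32 = 363.13; stream total = 1512.8 kg/h.
After stage 2: water left = (1−0.358)×363.13 = 233.13; final concentrate = 1382.8 kg/h.
solute A fraction = 453.71/1382.8 = 0.328.

0.328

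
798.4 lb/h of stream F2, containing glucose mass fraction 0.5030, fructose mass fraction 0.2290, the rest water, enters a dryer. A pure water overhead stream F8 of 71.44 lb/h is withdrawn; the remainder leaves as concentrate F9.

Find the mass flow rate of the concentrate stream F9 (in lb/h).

Concentrate = 798.4 − 71.44 = 726.96 lb/h.

727 lb/h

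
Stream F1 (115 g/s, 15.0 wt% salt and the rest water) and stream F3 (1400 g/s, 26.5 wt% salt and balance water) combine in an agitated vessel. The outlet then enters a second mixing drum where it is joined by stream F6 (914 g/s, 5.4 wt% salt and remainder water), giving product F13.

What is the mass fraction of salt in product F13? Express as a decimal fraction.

0.180

Overall, product flow = 2429 g/s.
salt in = 115×0.150 + 1400×0.265 + 914×0.054 = 437.61 g/s.
salt fraction in F13 = 0.180.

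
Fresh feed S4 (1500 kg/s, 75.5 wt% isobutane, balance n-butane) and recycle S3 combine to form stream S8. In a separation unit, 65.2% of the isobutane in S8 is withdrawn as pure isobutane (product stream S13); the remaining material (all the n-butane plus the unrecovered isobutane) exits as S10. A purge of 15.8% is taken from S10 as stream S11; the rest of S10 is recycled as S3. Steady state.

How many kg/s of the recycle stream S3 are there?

2428 kg/s

n-butane enters only via S4 and leaves only via the purge: 1500×0.245 = 0.158×(n-butane in S10), and the separation unit passes all n-butane, so n-butane in S8 = n-butane in S10 = 2325.9 kg/s.
isobutane in S8: m_A = 1500×0.755 + (1−0.158)·(1−0.652)·m_A, so m_A = 1132.5/0.7070 = 1601.9 kg/s.
S10 = (1−0.652)×1601.9 + 2325.9 = 2883.4 kg/s.
Recycle S3 = (1−0.158)×2883.4 = 2427.8 kg/s.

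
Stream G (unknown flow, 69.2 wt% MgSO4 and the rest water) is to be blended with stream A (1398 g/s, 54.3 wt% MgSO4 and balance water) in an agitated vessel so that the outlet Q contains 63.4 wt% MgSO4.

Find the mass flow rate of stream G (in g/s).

Let G be the unknown flow. Total out = 1398 + G.
MgSO4 balance: 759.11 + 0.692·G = 0.634·(1398 + G)
(0.692 − 0.634)·G = 0.634×1398 − 759.11 = 127.22
G = 127.22 / 0.058 = 2193.4 g/s

2193 g/s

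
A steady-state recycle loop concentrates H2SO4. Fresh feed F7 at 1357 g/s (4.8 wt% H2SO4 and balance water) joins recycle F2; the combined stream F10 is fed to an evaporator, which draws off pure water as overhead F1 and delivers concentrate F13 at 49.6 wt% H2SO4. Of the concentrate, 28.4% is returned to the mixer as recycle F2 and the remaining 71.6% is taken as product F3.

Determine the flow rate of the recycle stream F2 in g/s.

52.09 g/s

Overall H2SO4 balance (none leaves overhead): H2SO4 in fresh feed = H2SO4 in product, i.e. 1357×0.048 = (1−0.284)·F13·0.496.
F13 = 65.136/(0.496×0.716) = 183.41 g/s.
Recycle F2 = 0.284×183.41 = 52.089 g/s.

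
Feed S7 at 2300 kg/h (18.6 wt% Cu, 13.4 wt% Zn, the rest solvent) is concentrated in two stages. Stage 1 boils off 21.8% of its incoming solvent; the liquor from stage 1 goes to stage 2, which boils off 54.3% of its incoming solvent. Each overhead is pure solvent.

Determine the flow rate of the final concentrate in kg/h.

solvent in feed = 2300×0.680 = 1564 kg/h.
After stage 1: solvent left = (1−0.218)×1564 = 1223; stream total = 1959 kg/h.
After stage 2: solvent left = (1−0.543)×1223 = 558.93; final concentrate = 1294.9 kg/h.

1295 kg/h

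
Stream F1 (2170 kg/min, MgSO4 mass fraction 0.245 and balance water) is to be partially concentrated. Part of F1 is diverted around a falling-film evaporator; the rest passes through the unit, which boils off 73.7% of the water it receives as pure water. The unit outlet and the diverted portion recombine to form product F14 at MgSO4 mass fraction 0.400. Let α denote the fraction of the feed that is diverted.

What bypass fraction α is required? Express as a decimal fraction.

All 2170×0.245 = 531.65 kg/min of MgSO4 reaches F14, so F14 = 531.65/0.400 = 1329.1 kg/min and vapour = 840.88 kg/min.
The evaporator receives (1−α)·2170 of feed at 0.755 water and removes 0.737 of that water:
0.737×0.755×(1−α)×2170 = 840.88
(1−α) = 840.88/1207.5 = 0.6964;  α = 0.3036.

0.304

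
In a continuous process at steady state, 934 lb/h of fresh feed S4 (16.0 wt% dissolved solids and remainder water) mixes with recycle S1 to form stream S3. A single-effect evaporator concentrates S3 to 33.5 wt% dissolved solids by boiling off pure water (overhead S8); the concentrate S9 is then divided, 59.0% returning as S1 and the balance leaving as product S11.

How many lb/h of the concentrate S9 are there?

1088 lb/h

Overall dissolved solids balance (none leaves overhead): dissolved solids in fresh feed = dissolved solids in product, i.e. 934×0.160 = (1−0.590)·S9·0.335.
S9 = 149.44/(0.335×0.410) = 1088 lb/h.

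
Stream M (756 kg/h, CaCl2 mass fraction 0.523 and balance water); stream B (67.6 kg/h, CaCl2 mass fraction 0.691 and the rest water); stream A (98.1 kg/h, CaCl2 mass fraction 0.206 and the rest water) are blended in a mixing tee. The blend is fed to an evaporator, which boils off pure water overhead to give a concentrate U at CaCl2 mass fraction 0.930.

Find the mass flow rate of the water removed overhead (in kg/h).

424.6 kg/h

CaCl2 entering = 756×0.523 + 67.6×0.691 + 98.1×0.206 = 462.31 kg/h.
All CaCl2 reports to U, so U = 462.31/0.930 = 497.11 kg/h.
Total feed = 921.7 kg/h; overhead = 921.7 − 497.11 = 424.59 kg/h.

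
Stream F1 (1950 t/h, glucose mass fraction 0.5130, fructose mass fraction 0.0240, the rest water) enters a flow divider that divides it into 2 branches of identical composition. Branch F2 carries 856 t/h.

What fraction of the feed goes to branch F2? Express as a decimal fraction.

0.439

Fraction to F2 = 856/1950 = 0.4390.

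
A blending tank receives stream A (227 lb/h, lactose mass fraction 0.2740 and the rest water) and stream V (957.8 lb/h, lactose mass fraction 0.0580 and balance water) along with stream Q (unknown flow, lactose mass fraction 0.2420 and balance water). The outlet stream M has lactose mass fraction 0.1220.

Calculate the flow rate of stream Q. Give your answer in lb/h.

223.3 lb/h

Let Q be the unknown flow. Total out = 1184.8 + Q.
lactose balance: 117.75 + 0.242·Q = 0.122·(1184.8 + Q)
(0.242 − 0.122)·Q = 0.122×1184.8 − 117.75 = 26.795
Q = 26.795 / 0.120 = 223.29 lb/h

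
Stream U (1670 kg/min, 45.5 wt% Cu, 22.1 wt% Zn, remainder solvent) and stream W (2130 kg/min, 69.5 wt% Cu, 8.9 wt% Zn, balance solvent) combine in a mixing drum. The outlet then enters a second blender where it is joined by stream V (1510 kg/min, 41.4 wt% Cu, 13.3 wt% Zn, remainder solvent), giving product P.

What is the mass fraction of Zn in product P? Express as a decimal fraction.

0.1430

Overall, product flow = 5310 kg/min.
Zn in = 1670×0.221 + 2130×0.089 + 1510×0.133 = 759.47 kg/min.
Zn fraction in P = 0.1430.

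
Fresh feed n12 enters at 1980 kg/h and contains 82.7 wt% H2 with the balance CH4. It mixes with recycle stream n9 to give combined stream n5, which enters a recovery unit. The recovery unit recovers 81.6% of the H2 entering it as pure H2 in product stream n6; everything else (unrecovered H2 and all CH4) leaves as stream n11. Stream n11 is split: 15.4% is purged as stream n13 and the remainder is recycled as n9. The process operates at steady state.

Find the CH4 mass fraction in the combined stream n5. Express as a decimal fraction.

CH4 enters only via n12 and leaves only via the purge: 1980×0.173 = 0.154×(CH4 in n11), and the recovery unit passes all CH4, so CH4 in n5 = CH4 in n11 = 2224.3 kg/h.
H2 in n5: m_A = 1980×0.827 + (1−0.154)·(1−0.816)·m_A, so m_A = 1637.5/0.8443 = 1939.3 kg/h.
n5 = 1939.3 + 2224.3 = 4163.6 kg/h.
CH4 fraction in n5 = 2224.3/4163.6 = 0.534.

0.534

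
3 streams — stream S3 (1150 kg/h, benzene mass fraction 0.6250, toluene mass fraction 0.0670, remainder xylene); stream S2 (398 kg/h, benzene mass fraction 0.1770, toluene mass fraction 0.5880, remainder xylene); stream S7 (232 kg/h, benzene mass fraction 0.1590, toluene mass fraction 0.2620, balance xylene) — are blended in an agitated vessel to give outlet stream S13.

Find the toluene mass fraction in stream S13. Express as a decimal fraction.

Total flow out = 1150 + 398 + 232 = 1780 kg/h.
toluene in = 1150×0.067 + 398×0.588 + 232×0.262 = 371.86 kg/h.
toluene mass fraction in S13 = 371.86/1780 = 0.2089.

0.2089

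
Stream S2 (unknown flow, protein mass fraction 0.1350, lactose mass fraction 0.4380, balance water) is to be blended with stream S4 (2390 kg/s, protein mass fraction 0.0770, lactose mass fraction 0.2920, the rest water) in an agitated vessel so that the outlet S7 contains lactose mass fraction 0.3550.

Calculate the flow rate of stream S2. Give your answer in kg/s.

Let S2 be the unknown flow. Total out = 2390 + S2.
lactose balance: 697.88 + 0.438·S2 = 0.355·(2390 + S2)
(0.438 − 0.355)·S2 = 0.355×2390 − 697.88 = 150.57
S2 = 150.57 / 0.083 = 1814.1 kg/s

1814 kg/s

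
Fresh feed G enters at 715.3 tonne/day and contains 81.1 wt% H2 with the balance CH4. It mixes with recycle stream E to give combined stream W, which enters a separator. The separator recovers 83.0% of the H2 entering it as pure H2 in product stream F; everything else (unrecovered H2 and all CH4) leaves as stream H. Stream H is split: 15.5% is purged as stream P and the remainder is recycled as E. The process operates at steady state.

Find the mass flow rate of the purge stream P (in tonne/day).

153 tonne/day

CH4 enters only via G and leaves only via the purge: 715.3×0.189 = 0.155×(CH4 in H), and the separator passes all CH4, so CH4 in W = CH4 in H = 872.2 tonne/day.
H2 in W: m_A = 715.3×0.811 + (1−0.155)·(1−0.830)·m_A, so m_A = 580.11/0.8563 = 677.42 tonne/day.
H = (1−0.830)×677.42 + 872.2 = 987.37 tonne/day.
Purge P = 0.155×987.37 = 153.04 tonne/day.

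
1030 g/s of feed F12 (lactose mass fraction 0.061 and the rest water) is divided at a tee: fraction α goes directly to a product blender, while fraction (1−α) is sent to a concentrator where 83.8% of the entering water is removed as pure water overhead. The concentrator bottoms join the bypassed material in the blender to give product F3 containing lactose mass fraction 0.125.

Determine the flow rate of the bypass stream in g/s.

359.8 g/s

All 1030×0.061 = 62.83 g/s of lactose reaches F3, so F3 = 62.83/0.125 = 502.64 g/s and vapour = 527.36 g/s.
The evaporator receives (1−α)·1030 of feed at 0.939 water and removes 0.838 of that water:
0.838×0.939×(1−α)×1030 = 527.36
(1−α) = 527.36/810.49 = 0.6507;  α = 0.3493.
Bypass flow = 0.3493×1030 = 359.81 g/s.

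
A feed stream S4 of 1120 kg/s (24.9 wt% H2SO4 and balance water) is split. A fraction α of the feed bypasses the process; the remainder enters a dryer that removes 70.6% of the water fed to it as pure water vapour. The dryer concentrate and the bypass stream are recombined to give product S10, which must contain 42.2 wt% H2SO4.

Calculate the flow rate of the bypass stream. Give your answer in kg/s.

All 1120×0.249 = 278.88 kg/s of H2SO4 reaches S10, so S10 = 278.88/0.422 = 660.85 kg/s and vapour = 459.15 kg/s.
The evaporator receives (1−α)·1120 of feed at 0.751 water and removes 0.706 of that water:
0.706×0.751×(1−α)×1120 = 459.15
(1−α) = 459.15/593.83 = 0.7732;  α = 0.2268.
Bypass flow = 0.2268×1120 = 254.02 kg/s.

254 kg/s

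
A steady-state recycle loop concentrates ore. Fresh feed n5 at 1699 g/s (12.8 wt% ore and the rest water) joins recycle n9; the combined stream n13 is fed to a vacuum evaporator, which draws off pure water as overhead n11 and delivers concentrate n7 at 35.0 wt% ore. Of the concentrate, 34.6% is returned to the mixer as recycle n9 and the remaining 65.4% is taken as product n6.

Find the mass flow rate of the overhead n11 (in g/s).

Overall ore balance (none leaves overhead): ore in fresh feed = ore in product, i.e. 1699×0.128 = (1−0.346)·n7·0.350.
n7 = 217.47/(0.350×0.654) = 950.07 g/s.
Recycle n9 = 0.346×950.07 = 328.73 g/s.
Combined feed n13 = 1699 + 328.73 = 2027.7 g/s.
Overhead n11 = n13 − n7 = 2027.7 − 950.07 = 1077.7 g/s.

1078 g/s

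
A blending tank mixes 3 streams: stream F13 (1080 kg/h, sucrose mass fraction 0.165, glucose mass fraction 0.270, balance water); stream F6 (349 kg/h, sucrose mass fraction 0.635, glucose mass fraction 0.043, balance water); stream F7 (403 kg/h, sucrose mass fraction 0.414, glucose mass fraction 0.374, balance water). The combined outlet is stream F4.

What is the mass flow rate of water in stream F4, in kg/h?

808 kg/h

water out = water in = 1080×0.565 + 349×0.322 + 403×0.212 = 808.01 kg/h.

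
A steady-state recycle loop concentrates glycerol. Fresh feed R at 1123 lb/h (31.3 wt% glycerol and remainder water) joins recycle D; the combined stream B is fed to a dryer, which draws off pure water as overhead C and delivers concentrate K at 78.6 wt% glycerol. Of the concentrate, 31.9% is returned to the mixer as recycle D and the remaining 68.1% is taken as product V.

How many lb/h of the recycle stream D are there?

209.5 lb/h

Overall glycerol balance (none leaves overhead): glycerol in fresh feed = glycerol in product, i.e. 1123×0.313 = (1−0.319)·K·0.786.
K = 351.5/(0.786×0.681) = 656.68 lb/h.
Recycle D = 0.319×656.68 = 209.48 lb/h.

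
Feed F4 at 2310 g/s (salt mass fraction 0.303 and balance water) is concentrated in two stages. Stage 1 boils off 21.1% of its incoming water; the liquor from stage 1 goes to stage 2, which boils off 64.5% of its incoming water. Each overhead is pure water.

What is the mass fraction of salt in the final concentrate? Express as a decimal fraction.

0.608

water in feed = 2310×0.697 = 1610.1 g/s.
After stage 1: water left = (1−0.211)×1610.1 = 1270.3; stream total = 1970.3 g/s.
After stage 2: water left = (1−0.645)×1270.3 = 450.97; final concentrate = 1150.9 g/s.
salt fraction = 699.93/1150.9 = 0.608.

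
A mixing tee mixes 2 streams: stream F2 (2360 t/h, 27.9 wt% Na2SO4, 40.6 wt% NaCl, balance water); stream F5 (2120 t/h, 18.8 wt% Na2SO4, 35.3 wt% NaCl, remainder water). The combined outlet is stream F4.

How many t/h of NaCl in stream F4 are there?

NaCl out = NaCl in = 2360×0.406 + 2120×0.353 = 1706.5 t/h.

1707 t/h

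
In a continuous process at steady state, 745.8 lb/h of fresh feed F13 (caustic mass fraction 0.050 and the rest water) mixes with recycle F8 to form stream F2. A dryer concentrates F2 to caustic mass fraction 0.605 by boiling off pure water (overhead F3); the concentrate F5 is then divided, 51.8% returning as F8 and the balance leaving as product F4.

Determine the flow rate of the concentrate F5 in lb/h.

Overall caustic balance (none leaves overhead): caustic in fresh feed = caustic in product, i.e. 745.8×0.050 = (1−0.518)·F5·0.605.
F5 = 37.29/(0.605×0.482) = 127.88 lb/h.

127.9 lb/h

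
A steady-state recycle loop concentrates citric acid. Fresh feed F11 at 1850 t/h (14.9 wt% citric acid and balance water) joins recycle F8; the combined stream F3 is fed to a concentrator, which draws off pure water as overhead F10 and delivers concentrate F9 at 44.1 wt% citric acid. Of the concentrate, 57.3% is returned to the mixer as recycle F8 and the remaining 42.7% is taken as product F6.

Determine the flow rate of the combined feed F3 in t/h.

Overall citric acid balance (none leaves overhead): citric acid in fresh feed = citric acid in product, i.e. 1850×0.149 = (1−0.573)·F9·0.441.
F9 = 275.65/(0.441×0.427) = 1463.8 t/h.
Recycle F8 = 0.573×1463.8 = 838.78 t/h.
Combined feed F3 = 1850 + 838.78 = 2688.8 t/h.

2689 t/h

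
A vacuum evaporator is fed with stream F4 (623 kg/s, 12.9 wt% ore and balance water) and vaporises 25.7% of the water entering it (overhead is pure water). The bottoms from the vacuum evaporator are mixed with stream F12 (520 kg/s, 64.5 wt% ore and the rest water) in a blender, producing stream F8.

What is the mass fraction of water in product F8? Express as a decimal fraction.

0.5857

Vapour removed = 0.257×0.871×623 = 139.46 kg/s; concentrate = 483.54 kg/s.
water reaching the mixer = 403.18 (from concentrate) + 520×0.355 = 587.78 kg/s.
Product flow = 483.54 + 520 = 1003.5 kg/s; water fraction = 0.5857.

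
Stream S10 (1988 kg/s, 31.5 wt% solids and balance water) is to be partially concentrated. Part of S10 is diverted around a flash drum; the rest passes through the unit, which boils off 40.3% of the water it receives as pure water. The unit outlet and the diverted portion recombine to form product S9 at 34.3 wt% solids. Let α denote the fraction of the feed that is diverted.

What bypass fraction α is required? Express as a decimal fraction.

0.704

All 1988×0.315 = 626.22 kg/s of solids reaches S9, so S9 = 626.22/0.343 = 1825.7 kg/s and vapour = 162.29 kg/s.
The evaporator receives (1−α)·1988 of feed at 0.685 water and removes 0.403 of that water:
0.403×0.685×(1−α)×1988 = 162.29
(1−α) = 162.29/548.8 = 0.2957;  α = 0.7043.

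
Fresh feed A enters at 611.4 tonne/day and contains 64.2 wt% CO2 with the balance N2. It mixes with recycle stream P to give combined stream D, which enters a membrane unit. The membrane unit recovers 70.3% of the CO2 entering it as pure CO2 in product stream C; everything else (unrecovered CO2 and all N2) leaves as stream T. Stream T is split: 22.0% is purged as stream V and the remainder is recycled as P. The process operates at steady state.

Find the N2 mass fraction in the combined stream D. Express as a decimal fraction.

0.661

N2 enters only via A and leaves only via the purge: 611.4×0.358 = 0.220×(N2 in T), and the membrane unit passes all N2, so N2 in D = N2 in T = 994.91 tonne/day.
CO2 in D: m_A = 611.4×0.642 + (1−0.220)·(1−0.703)·m_A, so m_A = 392.52/0.7683 = 510.87 tonne/day.
D = 510.87 + 994.91 = 1505.8 tonne/day.
N2 fraction in D = 994.91/1505.8 = 0.661.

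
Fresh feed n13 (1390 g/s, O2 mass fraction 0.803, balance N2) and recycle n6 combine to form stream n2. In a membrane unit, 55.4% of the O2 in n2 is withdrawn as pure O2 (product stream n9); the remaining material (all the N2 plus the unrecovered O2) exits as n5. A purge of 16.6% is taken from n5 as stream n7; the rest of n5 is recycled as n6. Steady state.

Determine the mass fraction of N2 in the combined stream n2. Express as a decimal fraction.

N2 enters only via n13 and leaves only via the purge: 1390×0.197 = 0.166×(N2 in n5), and the membrane unit passes all N2, so N2 in n2 = N2 in n5 = 1649.6 g/s.
O2 in n2: m_A = 1390×0.803 + (1−0.166)·(1−0.554)·m_A, so m_A = 1116.2/0.6280 = 1777.2 g/s.
n2 = 1777.2 + 1649.6 = 3426.8 g/s.
N2 fraction in n2 = 1649.6/3426.8 = 0.481.

0.481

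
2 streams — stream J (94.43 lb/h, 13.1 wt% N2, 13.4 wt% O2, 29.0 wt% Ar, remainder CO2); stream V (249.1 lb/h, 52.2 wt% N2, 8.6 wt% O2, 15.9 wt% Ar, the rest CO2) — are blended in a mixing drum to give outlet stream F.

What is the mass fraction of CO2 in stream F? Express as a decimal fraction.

Total flow out = 94.43 + 249.1 = 343.53 lb/h.
CO2 in = 94.43×0.445 + 249.1×0.233 = 100.06 lb/h.
CO2 mass fraction in F = 100.06/343.53 = 0.291.

0.291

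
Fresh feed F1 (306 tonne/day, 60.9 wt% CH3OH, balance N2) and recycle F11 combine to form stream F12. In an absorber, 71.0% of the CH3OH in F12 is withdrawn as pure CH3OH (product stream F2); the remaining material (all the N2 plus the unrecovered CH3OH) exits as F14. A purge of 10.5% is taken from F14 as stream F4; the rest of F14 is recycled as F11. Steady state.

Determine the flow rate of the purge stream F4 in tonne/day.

127.3 tonne/day

N2 enters only via F1 and leaves only via the purge: 306×0.391 = 0.105×(N2 in F14), and the absorber passes all N2, so N2 in F12 = N2 in F14 = 1139.5 tonne/day.
CH3OH in F12: m_A = 306×0.609 + (1−0.105)·(1−0.710)·m_A, so m_A = 186.35/0.7404 = 251.68 tonne/day.
F14 = (1−0.710)×251.68 + 1139.5 = 1212.5 tonne/day.
Purge F4 = 0.105×1212.5 = 127.31 tonne/day.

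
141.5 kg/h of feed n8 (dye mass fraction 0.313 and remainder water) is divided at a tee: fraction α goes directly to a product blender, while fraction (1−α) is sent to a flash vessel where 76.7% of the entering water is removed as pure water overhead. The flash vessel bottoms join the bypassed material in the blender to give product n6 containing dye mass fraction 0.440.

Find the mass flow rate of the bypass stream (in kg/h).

All 141.5×0.313 = 44.289 kg/h of dye reaches n6, so n6 = 44.289/0.440 = 100.66 kg/h and vapour = 40.842 kg/h.
The evaporator receives (1−α)·141.5 of feed at 0.687 water and removes 0.767 of that water:
0.767×0.687×(1−α)×141.5 = 40.842
(1−α) = 40.842/74.56 = 0.5478;  α = 0.4522.
Bypass flow = 0.4522×141.5 = 63.99 kg/h.

63.99 kg/h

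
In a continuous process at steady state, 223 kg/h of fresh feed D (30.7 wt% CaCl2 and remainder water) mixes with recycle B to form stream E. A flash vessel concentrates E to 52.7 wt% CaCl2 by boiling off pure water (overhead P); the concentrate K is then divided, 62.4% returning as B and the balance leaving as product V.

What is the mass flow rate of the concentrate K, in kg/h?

345.5 kg/h

Overall CaCl2 balance (none leaves overhead): CaCl2 in fresh feed = CaCl2 in product, i.e. 223×0.307 = (1−0.624)·K·0.527.
K = 68.461/(0.527×0.376) = 345.5 kg/h.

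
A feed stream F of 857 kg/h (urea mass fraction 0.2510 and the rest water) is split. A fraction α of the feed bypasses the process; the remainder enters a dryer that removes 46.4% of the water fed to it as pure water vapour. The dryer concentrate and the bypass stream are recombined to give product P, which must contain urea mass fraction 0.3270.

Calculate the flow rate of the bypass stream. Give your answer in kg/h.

All 857×0.251 = 215.11 kg/h of urea reaches P, so P = 215.11/0.327 = 657.82 kg/h and vapour = 199.18 kg/h.
The evaporator receives (1−α)·857 of feed at 0.749 water and removes 0.464 of that water:
0.464×0.749×(1−α)×857 = 199.18
(1−α) = 199.18/297.84 = 0.6688;  α = 0.3312.
Bypass flow = 0.3312×857 = 283.88 kg/h.

283.9 kg/h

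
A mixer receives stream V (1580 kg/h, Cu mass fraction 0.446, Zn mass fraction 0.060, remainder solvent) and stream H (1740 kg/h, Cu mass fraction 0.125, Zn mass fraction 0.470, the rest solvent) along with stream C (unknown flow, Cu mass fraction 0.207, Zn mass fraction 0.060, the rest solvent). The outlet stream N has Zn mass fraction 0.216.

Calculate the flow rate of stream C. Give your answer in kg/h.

1253 kg/h

Let C be the unknown flow. Total out = 3320 + C.
Zn balance: 912.6 + 0.060·C = 0.216·(3320 + C)
(0.060 − 0.216)·C = 0.216×3320 − 912.6 = -195.48
C = -195.48 / -0.156 = 1253.1 kg/h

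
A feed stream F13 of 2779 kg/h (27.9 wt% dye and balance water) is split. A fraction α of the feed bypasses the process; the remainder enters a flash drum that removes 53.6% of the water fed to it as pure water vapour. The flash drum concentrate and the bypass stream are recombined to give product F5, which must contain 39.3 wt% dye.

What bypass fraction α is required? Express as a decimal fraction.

All 2779×0.279 = 775.34 kg/h of dye reaches F5, so F5 = 775.34/0.393 = 1972.9 kg/h and vapour = 806.12 kg/h.
The evaporator receives (1−α)·2779 of feed at 0.721 water and removes 0.536 of that water:
0.536×0.721×(1−α)×2779 = 806.12
(1−α) = 806.12/1074 = 0.7506;  α = 0.2494.

0.249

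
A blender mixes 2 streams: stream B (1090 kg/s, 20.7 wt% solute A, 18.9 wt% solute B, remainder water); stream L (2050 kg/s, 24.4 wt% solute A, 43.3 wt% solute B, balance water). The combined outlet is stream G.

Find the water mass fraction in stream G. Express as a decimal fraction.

0.421

Total flow out = 1090 + 2050 = 3140 kg/s.
water in = 1090×0.604 + 2050×0.323 = 1320.5 kg/s.
water mass fraction in G = 1320.5/3140 = 0.421.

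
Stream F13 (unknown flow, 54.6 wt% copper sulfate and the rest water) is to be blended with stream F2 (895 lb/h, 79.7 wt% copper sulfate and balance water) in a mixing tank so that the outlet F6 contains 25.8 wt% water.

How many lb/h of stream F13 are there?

Let F13 be the unknown flow. Total out = 895 + F13.
water balance: 181.69 + 0.454·F13 = 0.258·(895 + F13)
(0.454 − 0.258)·F13 = 0.258×895 − 181.69 = 49.225
F13 = 49.225 / 0.196 = 251.15 lb/h

251.1 lb/h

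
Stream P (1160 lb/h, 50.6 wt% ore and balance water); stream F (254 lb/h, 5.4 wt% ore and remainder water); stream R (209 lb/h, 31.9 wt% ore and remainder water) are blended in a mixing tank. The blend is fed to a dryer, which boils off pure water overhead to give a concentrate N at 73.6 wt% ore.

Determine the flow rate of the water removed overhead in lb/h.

716.3 lb/h

ore entering = 1160×0.506 + 254×0.054 + 209×0.319 = 667.35 lb/h.
All ore reports to N, so N = 667.35/0.736 = 906.72 lb/h.
Total feed = 1623 lb/h; overhead = 1623 − 906.72 = 716.28 lb/h.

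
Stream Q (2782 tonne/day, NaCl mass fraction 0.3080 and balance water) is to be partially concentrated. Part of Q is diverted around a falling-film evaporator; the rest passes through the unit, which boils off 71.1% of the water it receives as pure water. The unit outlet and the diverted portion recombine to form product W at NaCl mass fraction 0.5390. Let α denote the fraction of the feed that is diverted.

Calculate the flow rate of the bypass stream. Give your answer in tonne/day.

All 2782×0.308 = 856.86 tonne/day of NaCl reaches W, so W = 856.86/0.539 = 1589.7 tonne/day and vapour = 1192.3 tonne/day.
The evaporator receives (1−α)·2782 of feed at 0.692 water and removes 0.711 of that water:
0.711×0.692×(1−α)×2782 = 1192.3
(1−α) = 1192.3/1368.8 = 0.8711;  α = 0.1289.
Bypass flow = 0.1289×2782 = 358.71 tonne/day.

358.7 tonne/day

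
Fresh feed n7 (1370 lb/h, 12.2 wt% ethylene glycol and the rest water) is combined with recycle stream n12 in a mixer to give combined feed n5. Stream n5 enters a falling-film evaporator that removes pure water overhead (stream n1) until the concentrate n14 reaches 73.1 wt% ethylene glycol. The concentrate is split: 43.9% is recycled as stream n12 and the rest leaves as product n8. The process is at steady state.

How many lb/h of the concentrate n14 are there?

Overall ethylene glycol balance (none leaves overhead): ethylene glycol in fresh feed = ethylene glycol in product, i.e. 1370×0.122 = (1−0.439)·n14·0.731.
n14 = 167.14/(0.731×0.561) = 407.57 lb/h.

407.6 lb/h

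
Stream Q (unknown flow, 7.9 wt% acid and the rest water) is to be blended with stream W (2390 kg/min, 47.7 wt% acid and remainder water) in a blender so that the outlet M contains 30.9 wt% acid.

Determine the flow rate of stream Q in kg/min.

1746 kg/min

Let Q be the unknown flow. Total out = 2390 + Q.
acid balance: 1140 + 0.079·Q = 0.309·(2390 + Q)
(0.079 − 0.309)·Q = 0.309×2390 − 1140 = -401.52
Q = -401.52 / -0.230 = 1745.7 kg/min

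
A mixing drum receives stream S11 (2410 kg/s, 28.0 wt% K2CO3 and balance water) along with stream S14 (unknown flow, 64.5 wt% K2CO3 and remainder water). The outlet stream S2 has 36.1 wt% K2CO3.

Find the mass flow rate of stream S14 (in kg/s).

687.4 kg/s

Let S14 be the unknown flow. Total out = 2410 + S14.
K2CO3 balance: 674.8 + 0.645·S14 = 0.361·(2410 + S14)
(0.645 − 0.361)·S14 = 0.361×2410 − 674.8 = 195.21
S14 = 195.21 / 0.284 = 687.36 kg/s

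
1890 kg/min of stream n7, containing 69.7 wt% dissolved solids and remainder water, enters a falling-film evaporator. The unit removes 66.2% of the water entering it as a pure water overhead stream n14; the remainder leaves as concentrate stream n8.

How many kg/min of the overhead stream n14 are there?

water entering = 1890×0.303 = 572.67 kg/min; overhead removed = 0.662×572.67 = 379.11 kg/min.

379.1 kg/min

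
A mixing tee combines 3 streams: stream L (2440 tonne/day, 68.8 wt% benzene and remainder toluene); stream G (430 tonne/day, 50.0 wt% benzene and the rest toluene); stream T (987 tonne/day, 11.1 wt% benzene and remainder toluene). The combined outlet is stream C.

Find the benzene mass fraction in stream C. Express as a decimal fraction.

0.519

Total flow out = 2440 + 430 + 987 = 3857 tonne/day.
benzene in = 2440×0.688 + 430×0.500 + 987×0.111 = 2003.3 tonne/day.
benzene mass fraction in C = 2003.3/3857 = 0.519.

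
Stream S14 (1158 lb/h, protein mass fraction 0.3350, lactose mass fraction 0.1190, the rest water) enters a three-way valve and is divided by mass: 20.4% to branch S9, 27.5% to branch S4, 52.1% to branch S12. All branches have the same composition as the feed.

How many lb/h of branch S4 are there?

318.5 lb/h

Branch S4 flow = 0.275×1158 = 318.45 lb/h.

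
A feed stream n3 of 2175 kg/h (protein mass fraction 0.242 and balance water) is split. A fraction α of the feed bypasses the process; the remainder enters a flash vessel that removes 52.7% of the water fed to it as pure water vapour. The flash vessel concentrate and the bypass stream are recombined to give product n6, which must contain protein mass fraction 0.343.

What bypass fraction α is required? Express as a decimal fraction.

0.263

All 2175×0.242 = 526.35 kg/h of protein reaches n6, so n6 = 526.35/0.343 = 1534.5 kg/h and vapour = 640.45 kg/h.
The evaporator receives (1−α)·2175 of feed at 0.758 water and removes 0.527 of that water:
0.527×0.758×(1−α)×2175 = 640.45
(1−α) = 640.45/868.84 = 0.7371;  α = 0.2629.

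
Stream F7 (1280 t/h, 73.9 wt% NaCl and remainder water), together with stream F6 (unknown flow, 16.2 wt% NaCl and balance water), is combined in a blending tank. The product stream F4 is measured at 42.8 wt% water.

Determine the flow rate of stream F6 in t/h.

521.4 t/h

Let F6 be the unknown flow. Total out = 1280 + F6.
water balance: 334.08 + 0.838·F6 = 0.428·(1280 + F6)
(0.838 − 0.428)·F6 = 0.428×1280 − 334.08 = 213.76
F6 = 213.76 / 0.410 = 521.37 t/h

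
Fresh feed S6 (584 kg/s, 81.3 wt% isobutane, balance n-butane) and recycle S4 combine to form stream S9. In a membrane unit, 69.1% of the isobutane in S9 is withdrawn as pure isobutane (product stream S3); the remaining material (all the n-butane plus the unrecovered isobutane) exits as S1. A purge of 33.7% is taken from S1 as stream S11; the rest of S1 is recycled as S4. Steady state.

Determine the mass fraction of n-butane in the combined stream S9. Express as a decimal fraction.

0.352

n-butane enters only via S6 and leaves only via the purge: 584×0.187 = 0.337×(n-butane in S1), and the membrane unit passes all n-butane, so n-butane in S9 = n-butane in S1 = 324.06 kg/s.
isobutane in S9: m_A = 584×0.813 + (1−0.337)·(1−0.691)·m_A, so m_A = 474.79/0.7951 = 597.12 kg/s.
S9 = 597.12 + 324.06 = 921.18 kg/s.
n-butane fraction in S9 = 324.06/921.18 = 0.352.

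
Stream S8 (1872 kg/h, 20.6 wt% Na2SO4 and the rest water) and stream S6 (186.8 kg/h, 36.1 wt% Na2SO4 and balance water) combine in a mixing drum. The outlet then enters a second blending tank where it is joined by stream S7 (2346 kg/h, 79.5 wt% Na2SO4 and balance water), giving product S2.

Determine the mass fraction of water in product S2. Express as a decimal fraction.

0.474

Overall, product flow = 4404.8 kg/h.
water in = 1872×0.794 + 186.8×0.639 + 2346×0.205 = 2086.7 kg/h.
water fraction in S2 = 0.474.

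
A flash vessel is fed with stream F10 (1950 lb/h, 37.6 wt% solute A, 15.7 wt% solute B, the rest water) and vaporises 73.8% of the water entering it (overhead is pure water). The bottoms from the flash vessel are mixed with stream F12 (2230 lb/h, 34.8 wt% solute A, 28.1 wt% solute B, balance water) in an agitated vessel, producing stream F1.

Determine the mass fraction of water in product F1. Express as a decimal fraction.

Vapour removed = 0.738×0.467×1950 = 672.06 lb/h; concentrate = 1277.9 lb/h.
water reaching the mixer = 238.59 (from concentrate) + 2230×0.371 = 1065.9 lb/h.
Product flow = 1277.9 + 2230 = 3507.9 lb/h; water fraction = 0.304.

0.304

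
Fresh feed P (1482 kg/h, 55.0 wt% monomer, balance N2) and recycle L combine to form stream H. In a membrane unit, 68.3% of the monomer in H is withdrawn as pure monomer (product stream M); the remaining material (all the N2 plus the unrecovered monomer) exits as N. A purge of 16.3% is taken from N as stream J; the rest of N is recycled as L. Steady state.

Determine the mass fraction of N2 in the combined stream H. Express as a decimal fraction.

0.787

N2 enters only via P and leaves only via the purge: 1482×0.450 = 0.163×(N2 in N), and the membrane unit passes all N2, so N2 in H = N2 in N = 4091.4 kg/h.
monomer in H: m_A = 1482×0.550 + (1−0.163)·(1−0.683)·m_A, so m_A = 815.1/0.7347 = 1109.5 kg/h.
H = 1109.5 + 4091.4 = 5200.9 kg/h.
N2 fraction in H = 4091.4/5200.9 = 0.787.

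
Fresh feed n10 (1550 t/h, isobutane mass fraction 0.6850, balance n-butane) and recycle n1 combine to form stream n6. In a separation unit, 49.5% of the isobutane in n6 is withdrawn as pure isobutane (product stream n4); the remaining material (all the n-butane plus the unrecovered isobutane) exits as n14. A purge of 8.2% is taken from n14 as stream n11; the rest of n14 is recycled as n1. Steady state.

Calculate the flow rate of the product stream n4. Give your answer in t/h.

isobutane in n6: m_A = 1550×0.685 + (1−0.082)·(1−0.495)·m_A, so m_A = 1061.8/0.5364 = 1979.4 t/h.
Product n4 = 0.495×1979.4 = 979.78 t/h.

979.8 t/h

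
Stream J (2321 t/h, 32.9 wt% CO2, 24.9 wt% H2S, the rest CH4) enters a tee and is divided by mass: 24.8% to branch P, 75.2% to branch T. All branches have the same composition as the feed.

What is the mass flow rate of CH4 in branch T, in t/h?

736.6 t/h

Branch T total = 0.752×2321 = 1745.4 t/h.
CH4 in T = 0.422×1745.4 = 736.56 t/h.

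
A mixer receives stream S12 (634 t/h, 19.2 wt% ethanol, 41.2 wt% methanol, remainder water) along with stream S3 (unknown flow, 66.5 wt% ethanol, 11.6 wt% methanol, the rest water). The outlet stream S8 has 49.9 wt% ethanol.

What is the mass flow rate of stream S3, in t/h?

1173 t/h

Let S3 be the unknown flow. Total out = 634 + S3.
ethanol balance: 121.73 + 0.665·S3 = 0.499·(634 + S3)
(0.665 − 0.499)·S3 = 0.499×634 − 121.73 = 194.64
S3 = 194.64 / 0.166 = 1172.5 t/h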